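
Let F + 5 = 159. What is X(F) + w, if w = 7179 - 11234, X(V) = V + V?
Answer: -3747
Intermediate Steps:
F = 154 (F = -5 + 159 = 154)
X(V) = 2*V
w = -4055
X(F) + w = 2*154 - 4055 = 308 - 4055 = -3747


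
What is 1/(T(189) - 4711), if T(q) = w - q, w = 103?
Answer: -1/4797 ≈ -0.00020846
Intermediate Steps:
T(q) = 103 - q
1/(T(189) - 4711) = 1/((103 - 1*189) - 4711) = 1/((103 - 189) - 4711) = 1/(-86 - 4711) = 1/(-4797) = -1/4797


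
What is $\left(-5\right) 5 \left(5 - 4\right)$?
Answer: $-25$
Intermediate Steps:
$\left(-5\right) 5 \left(5 - 4\right) = \left(-25\right) 1 = -25$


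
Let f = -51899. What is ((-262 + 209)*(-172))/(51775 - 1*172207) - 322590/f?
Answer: 9594261899/1562575092 ≈ 6.1400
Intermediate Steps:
((-262 + 209)*(-172))/(51775 - 1*172207) - 322590/f = ((-262 + 209)*(-172))/(51775 - 1*172207) - 322590/(-51899) = (-53*(-172))/(51775 - 172207) - 322590*(-1/51899) = 9116/(-120432) + 322590/51899 = 9116*(-1/120432) + 322590/51899 = -2279/30108 + 322590/51899 = 9594261899/1562575092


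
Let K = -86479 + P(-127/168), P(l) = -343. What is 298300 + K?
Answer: 211478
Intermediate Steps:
K = -86822 (K = -86479 - 343 = -86822)
298300 + K = 298300 - 86822 = 211478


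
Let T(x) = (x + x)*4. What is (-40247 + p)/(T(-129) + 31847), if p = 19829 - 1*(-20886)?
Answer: 468/30815 ≈ 0.015187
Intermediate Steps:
T(x) = 8*x (T(x) = (2*x)*4 = 8*x)
p = 40715 (p = 19829 + 20886 = 40715)
(-40247 + p)/(T(-129) + 31847) = (-40247 + 40715)/(8*(-129) + 31847) = 468/(-1032 + 31847) = 468/30815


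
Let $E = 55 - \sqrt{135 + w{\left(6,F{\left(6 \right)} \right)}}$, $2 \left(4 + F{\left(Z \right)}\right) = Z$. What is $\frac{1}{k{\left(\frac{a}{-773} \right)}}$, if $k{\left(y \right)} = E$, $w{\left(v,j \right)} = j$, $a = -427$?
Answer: $\frac{55}{2891} + \frac{\sqrt{134}}{2891} \approx 0.023029$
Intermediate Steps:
$F{\left(Z \right)} = -4 + \frac{Z}{2}$
$E = 55 - \sqrt{134}$ ($E = 55 - \sqrt{135 + \left(-4 + \frac{1}{2} \cdot 6\right)} = 55 - \sqrt{135 + \left(-4 + 3\right)} = 55 - \sqrt{135 - 1} = 55 - \sqrt{134} \approx 43.424$)
$k{\left(y \right)} = 55 - \sqrt{134}$
$\frac{1}{k{\left(\frac{a}{-773} \right)}} = \frac{1}{55 - \sqrt{134}}$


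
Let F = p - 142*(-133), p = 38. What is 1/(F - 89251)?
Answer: -1/70327 ≈ -1.4219e-5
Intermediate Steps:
F = 18924 (F = 38 - 142*(-133) = 38 + 18886 = 18924)
1/(F - 89251) = 1/(18924 - 89251) = 1/(-70327) = -1/70327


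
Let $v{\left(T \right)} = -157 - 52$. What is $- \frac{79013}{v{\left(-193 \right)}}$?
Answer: $\frac{7183}{19} \approx 378.05$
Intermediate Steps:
$v{\left(T \right)} = -209$
$- \frac{79013}{v{\left(-193 \right)}} = - \frac{79013}{-209} = \left(-79013\right) \left(- \frac{1}{209}\right) = \frac{7183}{19}$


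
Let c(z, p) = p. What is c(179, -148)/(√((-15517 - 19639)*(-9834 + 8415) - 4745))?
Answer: -148*√49881619/49881619 ≈ -0.020955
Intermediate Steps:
c(179, -148)/(√((-15517 - 19639)*(-9834 + 8415) - 4745)) = -148/√((-15517 - 19639)*(-9834 + 8415) - 4745) = -148/√(-35156*(-1419) - 4745) = -148/√(49886364 - 4745) = -148*√49881619/49881619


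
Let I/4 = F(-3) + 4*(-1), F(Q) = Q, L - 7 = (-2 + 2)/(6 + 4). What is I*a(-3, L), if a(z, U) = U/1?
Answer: -196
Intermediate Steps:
L = 7 (L = 7 + (-2 + 2)/(6 + 4) = 7 + 0/10 = 7 + 0*(⅒) = 7 + 0 = 7)
a(z, U) = U (a(z, U) = U*1 = U)
I = -28 (I = 4*(-3 + 4*(-1)) = 4*(-3 - 4) = 4*(-7) = -28)
I*a(-3, L) = -28*7 = -196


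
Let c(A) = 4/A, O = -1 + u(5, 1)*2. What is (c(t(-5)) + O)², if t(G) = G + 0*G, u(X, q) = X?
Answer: 1681/25 ≈ 67.240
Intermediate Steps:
t(G) = G (t(G) = G + 0 = G)
O = 9 (O = -1 + 5*2 = -1 + 10 = 9)
(c(t(-5)) + O)² = (4/(-5) + 9)² = (4*(-⅕) + 9)² = (-⅘ + 9)² = (41/5)² = 1681/25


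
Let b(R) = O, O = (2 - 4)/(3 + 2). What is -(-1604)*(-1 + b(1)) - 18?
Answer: -11318/5 ≈ -2263.6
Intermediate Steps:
O = -⅖ (O = -2/5 = -2*⅕ = -⅖ ≈ -0.40000)
b(R) = -⅖
-(-1604)*(-1 + b(1)) - 18 = -(-1604)*(-1 - ⅖) - 18 = -(-1604)*(-7)/5 - 18 = -401*28/5 - 18 = -11228/5 - 18 = -11318/5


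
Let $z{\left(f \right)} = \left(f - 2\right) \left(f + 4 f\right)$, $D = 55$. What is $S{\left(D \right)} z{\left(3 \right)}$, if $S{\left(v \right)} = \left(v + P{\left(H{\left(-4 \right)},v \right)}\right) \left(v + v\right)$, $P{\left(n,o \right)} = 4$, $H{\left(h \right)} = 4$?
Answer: $97350$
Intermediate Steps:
$S{\left(v \right)} = 2 v \left(4 + v\right)$ ($S{\left(v \right)} = \left(v + 4\right) \left(v + v\right) = \left(4 + v\right) 2 v = 2 v \left(4 + v\right)$)
$z{\left(f \right)} = 5 f \left(-2 + f\right)$ ($z{\left(f \right)} = \left(-2 + f\right) 5 f = 5 f \left(-2 + f\right)$)
$S{\left(D \right)} z{\left(3 \right)} = 2 \cdot 55 \left(4 + 55\right) 5 \cdot 3 \left(-2 + 3\right) = 2 \cdot 55 \cdot 59 \cdot 5 \cdot 3 \cdot 1 = 6490 \cdot 15 = 97350$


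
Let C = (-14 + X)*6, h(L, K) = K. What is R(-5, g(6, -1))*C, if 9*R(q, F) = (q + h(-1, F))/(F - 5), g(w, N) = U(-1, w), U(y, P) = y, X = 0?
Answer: -28/3 ≈ -9.3333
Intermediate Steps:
g(w, N) = -1
R(q, F) = (F + q)/(9*(-5 + F)) (R(q, F) = ((q + F)/(F - 5))/9 = ((F + q)/(-5 + F))/9 = (F + q)/(9*(-5 + F)))
C = -84 (C = (-14 + 0)*6 = -14*6 = -84)
R(-5, g(6, -1))*C = ((-1 - 5)/(9*(-5 - 1)))*(-84) = ((⅑)*(-6)/(-6))*(-84) = ((⅑)*(-⅙)*(-6))*(-84) = (⅑)*(-84) = -28/3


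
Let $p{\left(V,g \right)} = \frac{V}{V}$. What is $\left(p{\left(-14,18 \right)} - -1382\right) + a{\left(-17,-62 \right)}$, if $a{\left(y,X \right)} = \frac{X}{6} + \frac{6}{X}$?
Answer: $\frac{127649}{93} \approx 1372.6$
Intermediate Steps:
$p{\left(V,g \right)} = 1$
$a{\left(y,X \right)} = \frac{6}{X} + \frac{X}{6}$ ($a{\left(y,X \right)} = X \frac{1}{6} + \frac{6}{X} = \frac{X}{6} + \frac{6}{X} = \frac{6}{X} + \frac{X}{6}$)
$\left(p{\left(-14,18 \right)} - -1382\right) + a{\left(-17,-62 \right)} = \left(1 - -1382\right) + \left(\frac{6}{-62} + \frac{1}{6} \left(-62\right)\right) = \left(1 + 1382\right) + \left(6 \left(- \frac{1}{62}\right) - \frac{31}{3}\right) = 1383 - \frac{970}{93} = \frac{127649}{93}$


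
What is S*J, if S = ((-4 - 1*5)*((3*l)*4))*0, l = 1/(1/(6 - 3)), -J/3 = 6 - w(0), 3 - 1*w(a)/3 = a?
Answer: 0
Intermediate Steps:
w(a) = 9 - 3*a
J = 9 (J = -3*(6 - (9 - 3*0)) = -3*(6 - (9 + 0)) = -3*(6 - 1*9) = -3*(6 - 9) = -3*(-3) = 9)
l = 3 (l = 1/(1/3) = 1/(⅓) = 3)
S = 0 (S = ((-4 - 1*5)*((3*3)*4))*0 = ((-4 - 5)*(9*4))*0 = -9*36*0 = -324*0 = 0)
S*J = 0*9 = 0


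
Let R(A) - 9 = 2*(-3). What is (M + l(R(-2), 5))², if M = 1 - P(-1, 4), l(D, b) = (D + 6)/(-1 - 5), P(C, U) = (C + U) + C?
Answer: 25/4 ≈ 6.2500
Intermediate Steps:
P(C, U) = U + 2*C
R(A) = 3 (R(A) = 9 + 2*(-3) = 9 - 6 = 3)
l(D, b) = -1 - D/6 (l(D, b) = (6 + D)/(-6) = (6 + D)*(-⅙) = -1 - D/6)
M = -1 (M = 1 - (4 + 2*(-1)) = 1 - (4 - 2) = 1 - 1*2 = 1 - 2 = -1)
(M + l(R(-2), 5))² = (-1 + (-1 - ⅙*3))² = (-1 + (-1 - ½))² = (-1 - 3/2)² = (-5/2)² = 25/4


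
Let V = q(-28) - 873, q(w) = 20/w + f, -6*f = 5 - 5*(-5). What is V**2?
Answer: 37834801/49 ≈ 7.7214e+5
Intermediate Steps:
f = -5 (f = -(5 - 5*(-5))/6 = -(5 + 25)/6 = -1/6*30 = -5)
q(w) = -5 + 20/w (q(w) = 20/w - 5 = -5 + 20/w)
V = -6151/7 (V = (-5 + 20/(-28)) - 873 = (-5 + 20*(-1/28)) - 873 = (-5 - 5/7) - 873 = -40/7 - 873 = -6151/7 ≈ -878.71)
V**2 = (-6151/7)**2 = 37834801/49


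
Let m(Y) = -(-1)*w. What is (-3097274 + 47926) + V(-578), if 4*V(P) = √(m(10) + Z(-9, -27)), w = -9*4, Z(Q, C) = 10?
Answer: -3049348 + I*√26/4 ≈ -3.0493e+6 + 1.2748*I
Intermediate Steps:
w = -36
m(Y) = -36 (m(Y) = -(-1)*(-36) = -1*36 = -36)
V(P) = I*√26/4 (V(P) = √(-36 + 10)/4 = √(-26)/4 = (I*√26)/4 = I*√26/4)
(-3097274 + 47926) + V(-578) = (-3097274 + 47926) + I*√26/4 = -3049348 + I*√26/4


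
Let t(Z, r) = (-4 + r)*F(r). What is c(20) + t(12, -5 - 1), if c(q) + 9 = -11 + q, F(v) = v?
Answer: 60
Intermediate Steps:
c(q) = -20 + q (c(q) = -9 + (-11 + q) = -20 + q)
t(Z, r) = r*(-4 + r) (t(Z, r) = (-4 + r)*r = r*(-4 + r))
c(20) + t(12, -5 - 1) = (-20 + 20) + (-5 - 1)*(-4 + (-5 - 1)) = 0 - 6*(-4 - 6) = 0 - 6*(-10) = 0 + 60 = 60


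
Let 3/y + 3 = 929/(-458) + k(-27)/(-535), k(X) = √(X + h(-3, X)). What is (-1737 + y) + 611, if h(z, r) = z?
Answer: 4*(-128927*√30 + 347021330*I)/(-1232105*I + 458*√30) ≈ -1126.6 + 0.0012147*I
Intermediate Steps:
k(X) = √(-3 + X) (k(X) = √(X - 3) = √(-3 + X))
y = 3/(-2303/458 - I*√30/535) (y = 3/(-3 + (929/(-458) + √(-3 - 27)/(-535))) = 3/(-3 + (929*(-1/458) + √(-30)*(-1/535))) = 3/(-3 + (-929/458 + (I*√30)*(-1/535))) = 3/(-3 + (-929/458 - I*√30/535)) = 3/(-2303/458 - I*√30/535) ≈ -0.59661 + 0.0012147*I)
(-1737 + y) + 611 = (-1737 + (-181141612890/303617804789 + 67334244*I*√30/303617804789)) + 611 = (-527565268531383/303617804789 + 67334244*I*√30/303617804789) + 611 = -342054789805304/303617804789 + 67334244*I*√30/303617804789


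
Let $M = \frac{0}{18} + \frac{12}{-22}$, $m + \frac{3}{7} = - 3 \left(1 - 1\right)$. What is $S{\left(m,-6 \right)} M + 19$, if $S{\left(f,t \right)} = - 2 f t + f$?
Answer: $\frac{1697}{77} \approx 22.039$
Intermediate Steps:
$m = - \frac{3}{7}$ ($m = - \frac{3}{7} - 3 \left(1 - 1\right) = - \frac{3}{7} - 0 = - \frac{3}{7} + 0 = - \frac{3}{7} \approx -0.42857$)
$S{\left(f,t \right)} = f - 2 f t$ ($S{\left(f,t \right)} = - 2 f t + f = f - 2 f t$)
$M = - \frac{6}{11}$ ($M = 0 \cdot \frac{1}{18} + 12 \left(- \frac{1}{22}\right) = 0 - \frac{6}{11} = - \frac{6}{11} \approx -0.54545$)
$S{\left(m,-6 \right)} M + 19 = - \frac{3 \left(1 - -12\right)}{7} \left(- \frac{6}{11}\right) + 19 = - \frac{3 \left(1 + 12\right)}{7} \left(- \frac{6}{11}\right) + 19 = \left(- \frac{3}{7}\right) 13 \left(- \frac{6}{11}\right) + 19 = \left(- \frac{39}{7}\right) \left(- \frac{6}{11}\right) + 19 = \frac{234}{77} + 19 = \frac{1697}{77}$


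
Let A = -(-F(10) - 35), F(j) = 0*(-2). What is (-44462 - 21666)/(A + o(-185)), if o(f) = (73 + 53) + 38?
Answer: -66128/199 ≈ -332.30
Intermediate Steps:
F(j) = 0
o(f) = 164 (o(f) = 126 + 38 = 164)
A = 35 (A = -(-1*0 - 35) = -(0 - 35) = -1*(-35) = 35)
(-44462 - 21666)/(A + o(-185)) = (-44462 - 21666)/(35 + 164) = -66128/199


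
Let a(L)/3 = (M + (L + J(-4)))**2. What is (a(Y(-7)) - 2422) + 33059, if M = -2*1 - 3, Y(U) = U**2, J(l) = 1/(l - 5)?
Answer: 983224/27 ≈ 36416.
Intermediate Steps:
J(l) = 1/(-5 + l)
M = -5 (M = -2 - 3 = -5)
a(L) = 3*(-46/9 + L)**2 (a(L) = 3*(-5 + (L + 1/(-5 - 4)))**2 = 3*(-5 + (L + 1/(-9)))**2 = 3*(-5 + (L - 1/9))**2 = 3*(-5 + (-1/9 + L))**2 = 3*(-46/9 + L)**2)
(a(Y(-7)) - 2422) + 33059 = ((-46 + 9*(-7)**2)**2/27 - 2422) + 33059 = ((-46 + 9*49)**2/27 - 2422) + 33059 = ((-46 + 441)**2/27 - 2422) + 33059 = ((1/27)*395**2 - 2422) + 33059 = ((1/27)*156025 - 2422) + 33059 = (156025/27 - 2422) + 33059 = 90631/27 + 33059 = 983224/27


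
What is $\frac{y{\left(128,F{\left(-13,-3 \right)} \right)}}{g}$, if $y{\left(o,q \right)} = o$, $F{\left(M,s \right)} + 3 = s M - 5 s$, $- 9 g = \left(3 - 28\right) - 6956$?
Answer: $\frac{384}{2327} \approx 0.16502$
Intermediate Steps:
$g = \frac{2327}{3}$ ($g = - \frac{\left(3 - 28\right) - 6956}{9} = - \frac{-25 - 6956}{9} = \left(- \frac{1}{9}\right) \left(-6981\right) = \frac{2327}{3} \approx 775.67$)
$F{\left(M,s \right)} = -3 - 5 s + M s$ ($F{\left(M,s \right)} = -3 + \left(s M - 5 s\right) = -3 + \left(M s - 5 s\right) = -3 + \left(- 5 s + M s\right) = -3 - 5 s + M s$)
$\frac{y{\left(128,F{\left(-13,-3 \right)} \right)}}{g} = \frac{128}{\frac{2327}{3}} = 128 \cdot \frac{3}{2327} = \frac{384}{2327}$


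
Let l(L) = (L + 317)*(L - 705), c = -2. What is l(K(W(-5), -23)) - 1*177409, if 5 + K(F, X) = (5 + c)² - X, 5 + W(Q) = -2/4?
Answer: -410641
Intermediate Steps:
W(Q) = -11/2 (W(Q) = -5 - 2/4 = -5 - 2*¼ = -5 - ½ = -11/2)
K(F, X) = 4 - X (K(F, X) = -5 + ((5 - 2)² - X) = -5 + (3² - X) = -5 + (9 - X) = 4 - X)
l(L) = (-705 + L)*(317 + L) (l(L) = (317 + L)*(-705 + L) = (-705 + L)*(317 + L))
l(K(W(-5), -23)) - 1*177409 = (-223485 + (4 - 1*(-23))² - 388*(4 - 1*(-23))) - 1*177409 = (-223485 + (4 + 23)² - 388*(4 + 23)) - 177409 = (-223485 + 27² - 388*27) - 177409 = (-223485 + 729 - 10476) - 177409 = -233232 - 177409 = -410641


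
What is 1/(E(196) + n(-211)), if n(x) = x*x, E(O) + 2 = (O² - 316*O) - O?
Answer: 1/20803 ≈ 4.8070e-5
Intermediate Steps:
E(O) = -2 + O² - 317*O (E(O) = -2 + ((O² - 316*O) - O) = -2 + (O² - 317*O) = -2 + O² - 317*O)
n(x) = x²
1/(E(196) + n(-211)) = 1/((-2 + 196² - 317*196) + (-211)²) = 1/((-2 + 38416 - 62132) + 44521) = 1/(-23718 + 44521) = 1/20803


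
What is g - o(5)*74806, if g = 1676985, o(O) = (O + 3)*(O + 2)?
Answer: -2512151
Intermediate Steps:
o(O) = (2 + O)*(3 + O) (o(O) = (3 + O)*(2 + O) = (2 + O)*(3 + O))
g - o(5)*74806 = 1676985 - (6 + 5² + 5*5)*74806 = 1676985 - (6 + 25 + 25)*74806 = 1676985 - 56*74806 = 1676985 - 1*4189136 = 1676985 - 4189136 = -2512151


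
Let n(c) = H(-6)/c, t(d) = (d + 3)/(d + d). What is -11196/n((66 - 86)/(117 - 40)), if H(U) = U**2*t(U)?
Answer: 24880/77 ≈ 323.12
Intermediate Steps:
t(d) = (3 + d)/(2*d) (t(d) = (3 + d)/((2*d)) = (3 + d)*(1/(2*d)) = (3 + d)/(2*d))
H(U) = U*(3 + U)/2 (H(U) = U**2*((3 + U)/(2*U)) = U*(3 + U)/2)
n(c) = 9/c (n(c) = ((1/2)*(-6)*(3 - 6))/c = ((1/2)*(-6)*(-3))/c = 9/c)
-11196/n((66 - 86)/(117 - 40)) = -11196*(66 - 86)/(9*(117 - 40)) = -11196/(9/((-20/77))) = -11196/(9/((-20*1/77))) = -11196/(9/(-20/77)) = -11196/(9*(-77/20)) = -11196/(-693/20) = -11196*(-20/693) = 24880/77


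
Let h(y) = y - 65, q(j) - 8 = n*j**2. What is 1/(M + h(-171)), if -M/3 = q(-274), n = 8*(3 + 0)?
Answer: -1/5405732 ≈ -1.8499e-7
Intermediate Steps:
n = 24 (n = 8*3 = 24)
q(j) = 8 + 24*j**2
h(y) = -65 + y
M = -5405496 (M = -3*(8 + 24*(-274)**2) = -3*(8 + 24*75076) = -3*(8 + 1801824) = -3*1801832 = -5405496)
1/(M + h(-171)) = 1/(-5405496 + (-65 - 171)) = 1/(-5405496 - 236) = 1/(-5405732) = -1/5405732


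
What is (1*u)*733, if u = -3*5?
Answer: -10995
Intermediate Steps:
u = -15
(1*u)*733 = (1*(-15))*733 = -15*733 = -10995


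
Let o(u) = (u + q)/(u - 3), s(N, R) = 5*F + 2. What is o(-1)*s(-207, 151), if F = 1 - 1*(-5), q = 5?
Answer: -32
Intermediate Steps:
F = 6 (F = 1 + 5 = 6)
s(N, R) = 32 (s(N, R) = 5*6 + 2 = 30 + 2 = 32)
o(u) = (5 + u)/(-3 + u) (o(u) = (u + 5)/(u - 3) = (5 + u)/(-3 + u))
o(-1)*s(-207, 151) = ((5 - 1)/(-3 - 1))*32 = (4/(-4))*32 = -¼*4*32 = -1*32 = -32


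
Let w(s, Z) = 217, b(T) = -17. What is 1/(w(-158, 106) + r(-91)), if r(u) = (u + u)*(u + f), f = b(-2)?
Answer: 1/19873 ≈ 5.0320e-5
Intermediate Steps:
f = -17
r(u) = 2*u*(-17 + u) (r(u) = (u + u)*(u - 17) = (2*u)*(-17 + u) = 2*u*(-17 + u))
1/(w(-158, 106) + r(-91)) = 1/(217 + 2*(-91)*(-17 - 91)) = 1/(217 + 2*(-91)*(-108)) = 1/(217 + 19656) = 1/19873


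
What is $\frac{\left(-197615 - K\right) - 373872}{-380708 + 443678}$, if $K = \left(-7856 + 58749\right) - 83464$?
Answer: $- \frac{269458}{31485} \approx -8.5583$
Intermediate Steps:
$K = -32571$ ($K = 50893 - 83464 = -32571$)
$\frac{\left(-197615 - K\right) - 373872}{-380708 + 443678} = \frac{\left(-197615 - -32571\right) - 373872}{-380708 + 443678} = \frac{\left(-197615 + 32571\right) - 373872}{62970} = \left(-165044 - 373872\right) \frac{1}{62970} = \left(-538916\right) \frac{1}{62970} = - \frac{269458}{31485}$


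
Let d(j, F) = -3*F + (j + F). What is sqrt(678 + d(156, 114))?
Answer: sqrt(606) ≈ 24.617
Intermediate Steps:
d(j, F) = j - 2*F (d(j, F) = -3*F + (F + j) = j - 2*F)
sqrt(678 + d(156, 114)) = sqrt(678 + (156 - 2*114)) = sqrt(678 + (156 - 228)) = sqrt(678 - 72) = sqrt(606)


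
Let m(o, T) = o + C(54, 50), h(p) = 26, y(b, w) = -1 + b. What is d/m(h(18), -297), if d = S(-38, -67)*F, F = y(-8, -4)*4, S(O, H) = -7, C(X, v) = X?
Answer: 63/20 ≈ 3.1500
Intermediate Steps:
F = -36 (F = (-1 - 8)*4 = -9*4 = -36)
m(o, T) = 54 + o (m(o, T) = o + 54 = 54 + o)
d = 252 (d = -7*(-36) = 252)
d/m(h(18), -297) = 252/(54 + 26) = 252/80 = 252*(1/80) = 63/20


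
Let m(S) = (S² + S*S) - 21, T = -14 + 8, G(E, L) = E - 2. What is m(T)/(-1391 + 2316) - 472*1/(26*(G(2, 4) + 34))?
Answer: -97879/204425 ≈ -0.47880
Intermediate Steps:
G(E, L) = -2 + E
T = -6
m(S) = -21 + 2*S² (m(S) = (S² + S²) - 21 = 2*S² - 21 = -21 + 2*S²)
m(T)/(-1391 + 2316) - 472*1/(26*(G(2, 4) + 34)) = (-21 + 2*(-6)²)/(-1391 + 2316) - 472*1/(26*((-2 + 2) + 34)) = (-21 + 2*36)/925 - 472*1/(26*(0 + 34)) = (-21 + 72)*(1/925) - 472/(34*26) = 51*(1/925) - 472/884 = 51/925 - 472*1/884 = 51/925 - 118/221 = -97879/204425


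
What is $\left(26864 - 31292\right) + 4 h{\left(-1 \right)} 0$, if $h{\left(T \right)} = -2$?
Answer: $-4428$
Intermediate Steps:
$\left(26864 - 31292\right) + 4 h{\left(-1 \right)} 0 = \left(26864 - 31292\right) + 4 \left(-2\right) 0 = -4428 - 0 = -4428 + 0 = -4428$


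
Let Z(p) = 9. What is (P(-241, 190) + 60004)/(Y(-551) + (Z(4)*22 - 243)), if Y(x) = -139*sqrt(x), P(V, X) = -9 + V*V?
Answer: -189765/380282 + 586163*I*sqrt(551)/380282 ≈ -0.49901 + 36.182*I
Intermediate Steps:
P(V, X) = -9 + V**2
(P(-241, 190) + 60004)/(Y(-551) + (Z(4)*22 - 243)) = ((-9 + (-241)**2) + 60004)/(-139*I*sqrt(551) + (9*22 - 243)) = ((-9 + 58081) + 60004)/(-139*I*sqrt(551) + (198 - 243)) = (58072 + 60004)/(-139*I*sqrt(551) - 45) = 118076/(-45 - 139*I*sqrt(551))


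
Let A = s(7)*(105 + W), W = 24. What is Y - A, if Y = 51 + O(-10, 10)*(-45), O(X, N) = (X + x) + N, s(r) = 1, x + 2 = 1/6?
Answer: 9/2 ≈ 4.5000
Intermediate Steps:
x = -11/6 (x = -2 + 1/6 = -2 + 1*(⅙) = -2 + ⅙ = -11/6 ≈ -1.8333)
O(X, N) = -11/6 + N + X (O(X, N) = (X - 11/6) + N = (-11/6 + X) + N = -11/6 + N + X)
A = 129 (A = 1*(105 + 24) = 1*129 = 129)
Y = 267/2 (Y = 51 + (-11/6 + 10 - 10)*(-45) = 51 - 11/6*(-45) = 51 + 165/2 = 267/2 ≈ 133.50)
Y - A = 267/2 - 1*129 = 267/2 - 129 = 9/2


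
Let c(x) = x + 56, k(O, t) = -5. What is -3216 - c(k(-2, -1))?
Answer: -3267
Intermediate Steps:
c(x) = 56 + x
-3216 - c(k(-2, -1)) = -3216 - (56 - 5) = -3216 - 1*51 = -3216 - 51 = -3267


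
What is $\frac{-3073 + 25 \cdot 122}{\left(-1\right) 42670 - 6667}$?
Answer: $\frac{23}{49337} \approx 0.00046618$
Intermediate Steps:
$\frac{-3073 + 25 \cdot 122}{\left(-1\right) 42670 - 6667} = \frac{-3073 + 3050}{-42670 - 6667} = - \frac{23}{-49337} = \left(-23\right) \left(- \frac{1}{49337}\right) = \frac{23}{49337}$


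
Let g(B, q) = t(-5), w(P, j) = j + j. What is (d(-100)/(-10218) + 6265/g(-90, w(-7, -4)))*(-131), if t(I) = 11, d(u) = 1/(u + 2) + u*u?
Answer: -6262765471/84084 ≈ -74482.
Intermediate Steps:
w(P, j) = 2*j
d(u) = u² + 1/(2 + u) (d(u) = 1/(2 + u) + u² = u² + 1/(2 + u))
g(B, q) = 11
(d(-100)/(-10218) + 6265/g(-90, w(-7, -4)))*(-131) = (((1 + (-100)³ + 2*(-100)²)/(2 - 100))/(-10218) + 6265/11)*(-131) = (((1 - 1000000 + 2*10000)/(-98))*(-1/10218) + 6265*(1/11))*(-131) = (-(1 - 1000000 + 20000)/98*(-1/10218) + 6265/11)*(-131) = (-1/98*(-979999)*(-1/10218) + 6265/11)*(-131) = ((979999/98)*(-1/10218) + 6265/11)*(-131) = (-979999/1001364 + 6265/11)*(-131) = (6262765471/11015004)*(-131) = -6262765471/84084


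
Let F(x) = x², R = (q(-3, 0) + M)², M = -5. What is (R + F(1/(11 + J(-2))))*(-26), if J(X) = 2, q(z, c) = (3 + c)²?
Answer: -5410/13 ≈ -416.15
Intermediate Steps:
R = 16 (R = ((3 + 0)² - 5)² = (3² - 5)² = (9 - 5)² = 4² = 16)
(R + F(1/(11 + J(-2))))*(-26) = (16 + (1/(11 + 2))²)*(-26) = (16 + (1/13)²)*(-26) = (16 + 1/169)*(-26) = (2705/169)*(-26) = -5410/13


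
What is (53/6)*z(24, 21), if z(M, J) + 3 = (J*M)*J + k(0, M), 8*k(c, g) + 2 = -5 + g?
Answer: 4487245/48 ≈ 93484.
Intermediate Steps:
k(c, g) = -7/8 + g/8 (k(c, g) = -1/4 + (-5 + g)/8 = -1/4 + (-5/8 + g/8) = -7/8 + g/8)
z(M, J) = -31/8 + M/8 + M*J**2 (z(M, J) = -3 + ((J*M)*J + (-7/8 + M/8)) = -3 + (M*J**2 + (-7/8 + M/8)) = -3 + (-7/8 + M/8 + M*J**2) = -31/8 + M/8 + M*J**2)
(53/6)*z(24, 21) = (53/6)*(-31/8 + (1/8)*24 + 24*21**2) = (53*(1/6))*(-31/8 + 3 + 24*441) = 53*(-31/8 + 3 + 10584)/6 = (53/6)*(84665/8) = 4487245/48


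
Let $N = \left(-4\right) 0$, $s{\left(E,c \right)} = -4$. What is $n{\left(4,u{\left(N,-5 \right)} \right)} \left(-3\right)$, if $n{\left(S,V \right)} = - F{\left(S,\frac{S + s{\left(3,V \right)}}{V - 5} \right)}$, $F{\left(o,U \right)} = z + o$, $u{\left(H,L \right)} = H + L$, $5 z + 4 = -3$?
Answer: $\frac{39}{5} \approx 7.8$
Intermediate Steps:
$z = - \frac{7}{5}$ ($z = - \frac{4}{5} + \frac{1}{5} \left(-3\right) = - \frac{4}{5} - \frac{3}{5} = - \frac{7}{5} \approx -1.4$)
$N = 0$
$F{\left(o,U \right)} = - \frac{7}{5} + o$
$n{\left(S,V \right)} = \frac{7}{5} - S$ ($n{\left(S,V \right)} = - (- \frac{7}{5} + S) = \frac{7}{5} - S$)
$n{\left(4,u{\left(N,-5 \right)} \right)} \left(-3\right) = \left(\frac{7}{5} - 4\right) \left(-3\right) = \left(- \frac{13}{5}\right) \left(-3\right) = \frac{39}{5}$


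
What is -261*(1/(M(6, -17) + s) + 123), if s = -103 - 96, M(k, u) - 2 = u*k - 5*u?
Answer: -6869781/214 ≈ -32102.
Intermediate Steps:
M(k, u) = 2 - 5*u + k*u (M(k, u) = 2 + (u*k - 5*u) = 2 + (k*u - 5*u) = 2 + (-5*u + k*u) = 2 - 5*u + k*u)
s = -199
-261*(1/(M(6, -17) + s) + 123) = -261*(1/((2 - 5*(-17) + 6*(-17)) - 199) + 123) = -261*(1/((2 + 85 - 102) - 199) + 123) = -261*(1/(-15 - 199) + 123) = -261*(1/(-214) + 123) = -261*(-1/214 + 123) = -261*26321/214 = -6869781/214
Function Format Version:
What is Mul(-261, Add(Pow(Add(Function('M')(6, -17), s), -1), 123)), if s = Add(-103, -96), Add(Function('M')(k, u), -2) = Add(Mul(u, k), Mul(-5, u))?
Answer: Rational(-6869781, 214) ≈ -32102.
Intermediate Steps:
Function('M')(k, u) = Add(2, Mul(-5, u), Mul(k, u)) (Function('M')(k, u) = Add(2, Add(Mul(u, k), Mul(-5, u))) = Add(2, Add(Mul(k, u), Mul(-5, u))) = Add(2, Add(Mul(-5, u), Mul(k, u))) = Add(2, Mul(-5, u), Mul(k, u)))
s = -199
Mul(-261, Add(Pow(Add(Function('M')(6, -17), s), -1), 123)) = Mul(-261, Add(Pow(Add(Add(2, Mul(-5, -17), Mul(6, -17)), -199), -1), 123)) = Mul(-261, Add(Pow(Add(Add(2, 85, -102), -199), -1), 123)) = Mul(-261, Add(Pow(Add(-15, -199), -1), 123)) = Mul(-261, Add(Pow(-214, -1), 123)) = Mul(-261, Add(Rational(-1, 214), 123)) = Mul(-261, Rational(26321, 214)) = Rational(-6869781, 214)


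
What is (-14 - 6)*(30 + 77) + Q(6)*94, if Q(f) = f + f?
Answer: -1012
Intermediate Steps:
Q(f) = 2*f
(-14 - 6)*(30 + 77) + Q(6)*94 = (-14 - 6)*(30 + 77) + (2*6)*94 = -20*107 + 12*94 = -2140 + 1128 = -1012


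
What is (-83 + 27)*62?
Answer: -3472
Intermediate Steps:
(-83 + 27)*62 = -56*62 = -3472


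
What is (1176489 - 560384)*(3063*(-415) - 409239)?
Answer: -1035292984320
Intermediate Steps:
(1176489 - 560384)*(3063*(-415) - 409239) = 616105*(-1271145 - 409239) = 616105*(-1680384) = -1035292984320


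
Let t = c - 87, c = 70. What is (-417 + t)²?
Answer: 188356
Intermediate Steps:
t = -17 (t = 70 - 87 = -17)
(-417 + t)² = (-417 - 17)² = (-434)² = 188356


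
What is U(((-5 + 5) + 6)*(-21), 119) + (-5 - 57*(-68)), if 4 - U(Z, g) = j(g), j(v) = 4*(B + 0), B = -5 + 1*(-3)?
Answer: 3907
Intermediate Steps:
B = -8 (B = -5 - 3 = -8)
j(v) = -32 (j(v) = 4*(-8 + 0) = 4*(-8) = -32)
U(Z, g) = 36 (U(Z, g) = 4 - 1*(-32) = 4 + 32 = 36)
U(((-5 + 5) + 6)*(-21), 119) + (-5 - 57*(-68)) = 36 + (-5 - 57*(-68)) = 36 + (-5 + 3876) = 36 + 3871 = 3907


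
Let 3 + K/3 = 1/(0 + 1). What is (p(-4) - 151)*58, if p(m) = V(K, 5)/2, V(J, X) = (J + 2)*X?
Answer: -9338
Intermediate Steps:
K = -6 (K = -9 + 3/(0 + 1) = -9 + 3/1 = -9 + 3*1 = -9 + 3 = -6)
V(J, X) = X*(2 + J) (V(J, X) = (2 + J)*X = X*(2 + J))
p(m) = -10 (p(m) = (5*(2 - 6))/2 = (5*(-4))*(½) = -20*½ = -10)
(p(-4) - 151)*58 = (-10 - 151)*58 = -161*58 = -9338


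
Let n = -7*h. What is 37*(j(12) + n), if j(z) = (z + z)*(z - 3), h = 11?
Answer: 5143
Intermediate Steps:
j(z) = 2*z*(-3 + z) (j(z) = (2*z)*(-3 + z) = 2*z*(-3 + z))
n = -77 (n = -7*11 = -77)
37*(j(12) + n) = 37*(2*12*(-3 + 12) - 77) = 37*(2*12*9 - 77) = 37*(216 - 77) = 37*139 = 5143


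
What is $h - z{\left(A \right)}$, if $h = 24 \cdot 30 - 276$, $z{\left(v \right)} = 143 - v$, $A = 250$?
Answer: $551$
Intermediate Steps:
$h = 444$ ($h = 720 - 276 = 444$)
$h - z{\left(A \right)} = 444 - \left(143 - 250\right) = 444 - -107 = 444 + 107 = 551$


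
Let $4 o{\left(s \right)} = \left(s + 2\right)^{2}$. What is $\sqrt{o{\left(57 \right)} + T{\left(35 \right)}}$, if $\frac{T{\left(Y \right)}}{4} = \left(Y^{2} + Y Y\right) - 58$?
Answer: $\frac{\sqrt{41753}}{2} \approx 102.17$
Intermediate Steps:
$T{\left(Y \right)} = -232 + 8 Y^{2}$ ($T{\left(Y \right)} = 4 \left(\left(Y^{2} + Y Y\right) - 58\right) = 4 \left(\left(Y^{2} + Y^{2}\right) - 58\right) = 4 \left(2 Y^{2} - 58\right) = 4 \left(-58 + 2 Y^{2}\right) = -232 + 8 Y^{2}$)
$o{\left(s \right)} = \frac{\left(2 + s\right)^{2}}{4}$ ($o{\left(s \right)} = \frac{\left(s + 2\right)^{2}}{4} = \frac{\left(2 + s\right)^{2}}{4}$)
$\sqrt{o{\left(57 \right)} + T{\left(35 \right)}} = \sqrt{\frac{\left(2 + 57\right)^{2}}{4} - \left(232 - 8 \cdot 35^{2}\right)} = \sqrt{\frac{59^{2}}{4} + \left(-232 + 8 \cdot 1225\right)} = \sqrt{\frac{1}{4} \cdot 3481 + \left(-232 + 9800\right)} = \sqrt{\frac{3481}{4} + 9568} = \sqrt{\frac{41753}{4}} = \frac{\sqrt{41753}}{2}$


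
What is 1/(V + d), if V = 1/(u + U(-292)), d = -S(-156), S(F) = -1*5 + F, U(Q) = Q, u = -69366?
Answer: 69658/11214937 ≈ 0.0062112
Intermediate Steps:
S(F) = -5 + F
d = 161 (d = -(-5 - 156) = -1*(-161) = 161)
V = -1/69658 (V = 1/(-69366 - 292) = 1/(-69658) = -1/69658 ≈ -1.4356e-5)
1/(V + d) = 1/(-1/69658 + 161) = 1/(11214937/69658) = 69658/11214937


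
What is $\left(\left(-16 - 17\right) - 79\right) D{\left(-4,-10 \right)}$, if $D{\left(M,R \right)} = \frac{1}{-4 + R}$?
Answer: $8$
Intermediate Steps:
$\left(\left(-16 - 17\right) - 79\right) D{\left(-4,-10 \right)} = \frac{\left(-16 - 17\right) - 79}{-4 - 10} = \frac{-33 - 79}{-14} = \left(-112\right) \left(- \frac{1}{14}\right) = 8$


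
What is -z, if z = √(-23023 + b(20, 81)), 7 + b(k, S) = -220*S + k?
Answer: -I*√40830 ≈ -202.06*I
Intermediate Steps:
b(k, S) = -7 + k - 220*S (b(k, S) = -7 + (-220*S + k) = -7 + (k - 220*S) = -7 + k - 220*S)
z = I*√40830 (z = √(-23023 + (-7 + 20 - 220*81)) = √(-23023 + (-7 + 20 - 17820)) = √(-23023 - 17807) = √(-40830) = I*√40830 ≈ 202.06*I)
-z = -I*√40830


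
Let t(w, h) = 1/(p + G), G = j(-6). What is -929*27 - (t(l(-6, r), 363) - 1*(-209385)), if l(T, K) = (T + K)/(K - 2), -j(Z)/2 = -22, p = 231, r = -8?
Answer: -64478701/275 ≈ -2.3447e+5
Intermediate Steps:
j(Z) = 44 (j(Z) = -2*(-22) = 44)
G = 44
l(T, K) = (K + T)/(-2 + K)
t(w, h) = 1/275 (t(w, h) = 1/(231 + 44) = 1/275)
-929*27 - (t(l(-6, r), 363) - 1*(-209385)) = -929*27 - (1/275 - 1*(-209385)) = -25083 - (1/275 + 209385) = -25083 - 1*57580876/275 = -25083 - 57580876/275 = -64478701/275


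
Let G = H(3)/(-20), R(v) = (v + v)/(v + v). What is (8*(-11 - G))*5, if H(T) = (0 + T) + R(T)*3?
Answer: -428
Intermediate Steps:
R(v) = 1 (R(v) = (2*v)/((2*v)) = (2*v)*(1/(2*v)) = 1)
H(T) = 3 + T (H(T) = (0 + T) + 1*3 = T + 3 = 3 + T)
G = -3/10 (G = (3 + 3)/(-20) = 6*(-1/20) = -3/10 ≈ -0.30000)
(8*(-11 - G))*5 = (8*(-11 - 1*(-3/10)))*5 = (8*(-11 + 3/10))*5 = (8*(-107/10))*5 = -428/5*5 = -428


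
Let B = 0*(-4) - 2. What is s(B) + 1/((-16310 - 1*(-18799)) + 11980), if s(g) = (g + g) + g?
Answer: -86813/14469 ≈ -5.9999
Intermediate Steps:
B = -2 (B = 0 - 2 = -2)
s(g) = 3*g (s(g) = 2*g + g = 3*g)
s(B) + 1/((-16310 - 1*(-18799)) + 11980) = 3*(-2) + 1/((-16310 - 1*(-18799)) + 11980) = -6 + 1/((-16310 + 18799) + 11980) = -6 + 1/(2489 + 11980) = -6 + 1/14469 = -86813/14469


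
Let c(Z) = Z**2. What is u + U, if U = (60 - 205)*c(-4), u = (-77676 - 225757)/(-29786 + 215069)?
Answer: -25303529/10899 ≈ -2321.6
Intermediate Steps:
u = -17849/10899 (u = -303433/185283 = -303433*1/185283 = -17849/10899 ≈ -1.6377)
U = -2320 (U = (60 - 205)*(-4)**2 = -145*16 = -2320)
u + U = -17849/10899 - 2320 = -25303529/10899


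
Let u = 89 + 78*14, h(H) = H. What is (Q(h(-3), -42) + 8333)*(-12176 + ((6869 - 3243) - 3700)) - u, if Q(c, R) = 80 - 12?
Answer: -102913431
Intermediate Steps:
Q(c, R) = 68
u = 1181 (u = 89 + 1092 = 1181)
(Q(h(-3), -42) + 8333)*(-12176 + ((6869 - 3243) - 3700)) - u = (68 + 8333)*(-12176 + ((6869 - 3243) - 3700)) - 1*1181 = 8401*(-12176 + (3626 - 3700)) - 1181 = 8401*(-12176 - 74) - 1181 = 8401*(-12250) - 1181 = -102912250 - 1181 = -102913431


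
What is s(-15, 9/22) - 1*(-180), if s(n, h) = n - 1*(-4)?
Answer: 169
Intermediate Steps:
s(n, h) = 4 + n (s(n, h) = n + 4 = 4 + n)
s(-15, 9/22) - 1*(-180) = (4 - 15) - 1*(-180) = -11 + 180 = 169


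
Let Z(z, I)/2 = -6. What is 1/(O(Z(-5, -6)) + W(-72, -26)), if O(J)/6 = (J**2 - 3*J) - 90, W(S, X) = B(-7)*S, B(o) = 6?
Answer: 1/108 ≈ 0.0092593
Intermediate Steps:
Z(z, I) = -12 (Z(z, I) = 2*(-6) = -12)
W(S, X) = 6*S
O(J) = -540 - 18*J + 6*J**2 (O(J) = 6*((J**2 - 3*J) - 90) = 6*(-90 + J**2 - 3*J) = -540 - 18*J + 6*J**2)
1/(O(Z(-5, -6)) + W(-72, -26)) = 1/((-540 - 18*(-12) + 6*(-12)**2) + 6*(-72)) = 1/((-540 + 216 + 6*144) - 432) = 1/((-540 + 216 + 864) - 432) = 1/(540 - 432) = 1/108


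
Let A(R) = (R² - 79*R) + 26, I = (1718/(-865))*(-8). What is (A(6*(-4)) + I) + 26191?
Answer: 24829729/865 ≈ 28705.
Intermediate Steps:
I = 13744/865 (I = (1718*(-1/865))*(-8) = -1718/865*(-8) = 13744/865 ≈ 15.889)
A(R) = 26 + R² - 79*R
(A(6*(-4)) + I) + 26191 = ((26 + (6*(-4))² - 474*(-4)) + 13744/865) + 26191 = ((26 + (-24)² - 79*(-24)) + 13744/865) + 26191 = ((26 + 576 + 1896) + 13744/865) + 26191 = (2498 + 13744/865) + 26191 = 2174514/865 + 26191 = 24829729/865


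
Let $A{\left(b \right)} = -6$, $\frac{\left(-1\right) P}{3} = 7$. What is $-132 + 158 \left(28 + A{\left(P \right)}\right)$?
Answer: $3344$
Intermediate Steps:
$P = -21$ ($P = \left(-3\right) 7 = -21$)
$-132 + 158 \left(28 + A{\left(P \right)}\right) = -132 + 158 \left(28 - 6\right) = -132 + 158 \cdot 22 = -132 + 3476 = 3344$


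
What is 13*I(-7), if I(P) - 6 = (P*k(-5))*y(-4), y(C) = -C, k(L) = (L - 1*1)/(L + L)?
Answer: -702/5 ≈ -140.40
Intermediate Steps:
k(L) = (-1 + L)/(2*L) (k(L) = (L - 1)/((2*L)) = (-1 + L)*(1/(2*L)) = (-1 + L)/(2*L))
I(P) = 6 + 12*P/5 (I(P) = 6 + (P*((½)*(-1 - 5)/(-5)))*(-1*(-4)) = 6 + (P*((½)*(-⅕)*(-6)))*4 = 6 + (P*(⅗))*4 = 6 + (3*P/5)*4 = 6 + 12*P/5)
13*I(-7) = 13*(6 + (12/5)*(-7)) = 13*(6 - 84/5) = 13*(-54/5) = -702/5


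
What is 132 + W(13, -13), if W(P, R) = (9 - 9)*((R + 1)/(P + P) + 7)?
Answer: 132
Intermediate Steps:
W(P, R) = 0 (W(P, R) = 0*((1 + R)/((2*P)) + 7) = 0*((1 + R)*(1/(2*P)) + 7) = 0*((1 + R)/(2*P) + 7) = 0*(7 + (1 + R)/(2*P)) = 0)
132 + W(13, -13) = 132 + 0 = 132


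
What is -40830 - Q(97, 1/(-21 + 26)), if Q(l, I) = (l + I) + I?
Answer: -204637/5 ≈ -40927.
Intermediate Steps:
Q(l, I) = l + 2*I (Q(l, I) = (I + l) + I = l + 2*I)
-40830 - Q(97, 1/(-21 + 26)) = -40830 - (97 + 2/(-21 + 26)) = -40830 - (97 + 2/5) = -40830 - (97 + 2*(⅕)) = -40830 - (97 + ⅖) = -40830 - 1*487/5 = -40830 - 487/5 = -204637/5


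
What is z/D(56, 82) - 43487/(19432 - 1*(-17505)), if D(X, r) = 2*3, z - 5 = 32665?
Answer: 201078478/36937 ≈ 5443.8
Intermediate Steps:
z = 32670 (z = 5 + 32665 = 32670)
D(X, r) = 6
z/D(56, 82) - 43487/(19432 - 1*(-17505)) = 32670/6 - 43487/(19432 - 1*(-17505)) = 32670*(1/6) - 43487/(19432 + 17505) = 5445 - 43487/36937 = 201078478/36937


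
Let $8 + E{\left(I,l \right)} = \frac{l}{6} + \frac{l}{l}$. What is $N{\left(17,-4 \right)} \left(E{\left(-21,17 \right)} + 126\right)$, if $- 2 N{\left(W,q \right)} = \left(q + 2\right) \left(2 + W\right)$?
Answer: $\frac{13889}{6} \approx 2314.8$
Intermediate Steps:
$N{\left(W,q \right)} = - \frac{\left(2 + W\right) \left(2 + q\right)}{2}$ ($N{\left(W,q \right)} = - \frac{\left(q + 2\right) \left(2 + W\right)}{2} = - \frac{\left(2 + q\right) \left(2 + W\right)}{2} = - \frac{\left(2 + W\right) \left(2 + q\right)}{2}$)
$E{\left(I,l \right)} = -7 + \frac{l}{6}$ ($E{\left(I,l \right)} = -8 + \left(\frac{l}{6} + \frac{l}{l}\right) = -8 + \left(l \frac{1}{6} + 1\right) = -8 + \left(\frac{l}{6} + 1\right) = -8 + \left(1 + \frac{l}{6}\right) = -7 + \frac{l}{6}$)
$N{\left(17,-4 \right)} \left(E{\left(-21,17 \right)} + 126\right) = \left(-2 - 17 - -4 - \frac{17}{2} \left(-4\right)\right) \left(\left(-7 + \frac{1}{6} \cdot 17\right) + 126\right) = \left(-2 - 17 + 4 + 34\right) \left(\left(-7 + \frac{17}{6}\right) + 126\right) = 19 \left(- \frac{25}{6} + 126\right) = 19 \cdot \frac{731}{6} = \frac{13889}{6}$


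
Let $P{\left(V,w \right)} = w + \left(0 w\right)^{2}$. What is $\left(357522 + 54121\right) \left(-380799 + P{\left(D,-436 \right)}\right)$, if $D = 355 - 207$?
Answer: $-156932719105$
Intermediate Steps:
$D = 148$ ($D = 355 - 207 = 148$)
$P{\left(V,w \right)} = w$ ($P{\left(V,w \right)} = w + 0^{2} = w + 0 = w$)
$\left(357522 + 54121\right) \left(-380799 + P{\left(D,-436 \right)}\right) = \left(357522 + 54121\right) \left(-380799 - 436\right) = 411643 \left(-381235\right) = -156932719105$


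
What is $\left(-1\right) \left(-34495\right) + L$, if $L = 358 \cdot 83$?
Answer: $64209$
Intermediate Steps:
$L = 29714$
$\left(-1\right) \left(-34495\right) + L = \left(-1\right) \left(-34495\right) + 29714 = 34495 + 29714 = 64209$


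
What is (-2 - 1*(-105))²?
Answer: 10609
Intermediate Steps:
(-2 - 1*(-105))² = (-2 + 105)² = 103² = 10609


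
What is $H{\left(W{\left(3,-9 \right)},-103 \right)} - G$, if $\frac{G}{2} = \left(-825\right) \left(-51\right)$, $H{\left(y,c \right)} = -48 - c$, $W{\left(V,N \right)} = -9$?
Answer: $-84095$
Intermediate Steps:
$G = 84150$ ($G = 2 \left(\left(-825\right) \left(-51\right)\right) = 2 \cdot 42075 = 84150$)
$H{\left(W{\left(3,-9 \right)},-103 \right)} - G = \left(-48 - -103\right) - 84150 = \left(-48 + 103\right) - 84150 = 55 - 84150 = -84095$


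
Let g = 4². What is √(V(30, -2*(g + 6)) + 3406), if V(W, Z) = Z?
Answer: 41*√2 ≈ 57.983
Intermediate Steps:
g = 16
√(V(30, -2*(g + 6)) + 3406) = √(-2*(16 + 6) + 3406) = √(-2*22 + 3406) = √(-44 + 3406) = √3362 = 41*√2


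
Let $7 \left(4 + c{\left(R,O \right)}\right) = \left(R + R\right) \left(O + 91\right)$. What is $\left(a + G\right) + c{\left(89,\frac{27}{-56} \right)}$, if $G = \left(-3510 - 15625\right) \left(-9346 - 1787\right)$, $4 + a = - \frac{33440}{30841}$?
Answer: $\frac{1287744999789033}{6044836} \approx 2.1303 \cdot 10^{8}$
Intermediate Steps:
$c{\left(R,O \right)} = -4 + \frac{2 R \left(91 + O\right)}{7}$ ($c{\left(R,O \right)} = -4 + \frac{\left(R + R\right) \left(O + 91\right)}{7} = -4 + \frac{2 R \left(91 + O\right)}{7}$)
$a = - \frac{156804}{30841}$ ($a = -4 - \frac{33440}{30841} = - \frac{156804}{30841} \approx -5.0843$)
$G = 213029955$ ($G = \left(-19135\right) \left(-11133\right) = 213029955$)
$\left(a + G\right) + c{\left(89,\frac{27}{-56} \right)} = \left(- \frac{156804}{30841} + 213029955\right) + \left(-4 + 26 \cdot 89 + \frac{2}{7} \frac{27}{-56} \cdot 89\right) = \frac{6570056685351}{30841} + \left(-4 + 2314 + \frac{2}{7} \cdot 27 \left(- \frac{1}{56}\right) 89\right) = \frac{6570056685351}{30841} + \left(-4 + 2314 + \frac{2}{7} \left(- \frac{27}{56}\right) 89\right) = \frac{6570056685351}{30841} - - \frac{450357}{196} = \frac{6570056685351}{30841} + \frac{450357}{196} = \frac{1287744999789033}{6044836}$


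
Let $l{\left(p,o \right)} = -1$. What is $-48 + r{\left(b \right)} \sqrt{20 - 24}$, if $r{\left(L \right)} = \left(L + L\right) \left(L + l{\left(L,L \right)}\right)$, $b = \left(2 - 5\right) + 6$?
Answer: $-48 + 24 i \approx -48.0 + 24.0 i$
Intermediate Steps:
$b = 3$ ($b = -3 + 6 = 3$)
$r{\left(L \right)} = 2 L \left(-1 + L\right)$ ($r{\left(L \right)} = \left(L + L\right) \left(L - 1\right) = 2 L \left(-1 + L\right)$)
$-48 + r{\left(b \right)} \sqrt{20 - 24} = -48 + 2 \cdot 3 \left(-1 + 3\right) \sqrt{20 - 24} = -48 + 2 \cdot 3 \cdot 2 \sqrt{-4} = -48 + 12 \cdot 2 i = -48 + 24 i$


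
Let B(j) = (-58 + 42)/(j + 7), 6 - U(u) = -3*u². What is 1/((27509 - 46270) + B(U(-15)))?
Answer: -43/806724 ≈ -5.3302e-5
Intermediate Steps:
U(u) = 6 + 3*u² (U(u) = 6 - (-3)*u² = 6 + 3*u²)
B(j) = -16/(7 + j)
1/((27509 - 46270) + B(U(-15))) = 1/((27509 - 46270) - 16/(7 + (6 + 3*(-15)²))) = 1/(-18761 - 16/(7 + (6 + 3*225))) = 1/(-18761 - 16/(7 + (6 + 675))) = 1/(-18761 - 16/(7 + 681)) = 1/(-18761 - 16/688) = 1/(-18761 - 16*1/688) = 1/(-18761 - 1/43) = 1/(-806724/43) = -43/806724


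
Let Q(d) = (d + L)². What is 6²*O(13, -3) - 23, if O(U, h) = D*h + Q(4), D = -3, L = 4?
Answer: 2605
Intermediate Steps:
Q(d) = (4 + d)² (Q(d) = (d + 4)² = (4 + d)²)
O(U, h) = 64 - 3*h (O(U, h) = -3*h + (4 + 4)² = -3*h + 8² = -3*h + 64 = 64 - 3*h)
6²*O(13, -3) - 23 = 6²*(64 - 3*(-3)) - 23 = 36*(64 + 9) - 23 = 36*73 - 23 = 2628 - 23 = 2605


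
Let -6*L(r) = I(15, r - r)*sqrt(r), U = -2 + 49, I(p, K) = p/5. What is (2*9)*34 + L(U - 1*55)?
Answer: 612 - I*sqrt(2) ≈ 612.0 - 1.4142*I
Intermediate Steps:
I(p, K) = p/5 (I(p, K) = p*(1/5) = p/5)
U = 47
L(r) = -sqrt(r)/2 (L(r) = -(1/5)*15*sqrt(r)/6 = -sqrt(r)/2)
(2*9)*34 + L(U - 1*55) = (2*9)*34 - sqrt(47 - 1*55)/2 = 18*34 - sqrt(47 - 55)/2 = 612 - I*sqrt(2)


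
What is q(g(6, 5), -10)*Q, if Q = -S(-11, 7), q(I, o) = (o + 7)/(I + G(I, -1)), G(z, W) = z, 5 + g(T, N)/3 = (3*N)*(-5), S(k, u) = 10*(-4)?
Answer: ¼ ≈ 0.25000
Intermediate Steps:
S(k, u) = -40
g(T, N) = -15 - 45*N (g(T, N) = -15 + 3*((3*N)*(-5)) = -15 + 3*(-15*N) = -15 - 45*N)
q(I, o) = (7 + o)/(2*I) (q(I, o) = (o + 7)/(I + I) = (7 + o)/((2*I)) = (7 + o)*(1/(2*I)) = (7 + o)/(2*I))
Q = 40 (Q = -1*(-40) = 40)
q(g(6, 5), -10)*Q = ((7 - 10)/(2*(-15 - 45*5)))*40 = ((½)*(-3)/(-15 - 225))*40 = ((½)*(-3)/(-240))*40 = ((½)*(-1/240)*(-3))*40 = (1/160)*40 = ¼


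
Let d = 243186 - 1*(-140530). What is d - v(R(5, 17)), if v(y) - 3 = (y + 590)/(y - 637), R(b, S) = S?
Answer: 237902667/620 ≈ 3.8371e+5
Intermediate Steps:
v(y) = 3 + (590 + y)/(-637 + y) (v(y) = 3 + (y + 590)/(y - 637) = 3 + (590 + y)/(-637 + y))
d = 383716 (d = 243186 + 140530 = 383716)
d - v(R(5, 17)) = 383716 - (-1321 + 4*17)/(-637 + 17) = 383716 - (-1321 + 68)/(-620) = 383716 - (-1)*(-1253)/620 = 383716 - 1*1253/620 = 383716 - 1253/620 = 237902667/620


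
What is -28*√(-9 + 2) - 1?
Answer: -1 - 28*I*√7 ≈ -1.0 - 74.081*I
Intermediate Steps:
-28*√(-9 + 2) - 1 = -28*I*√7 - 1 = -1 - 28*I*√7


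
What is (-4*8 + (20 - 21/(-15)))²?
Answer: 2809/25 ≈ 112.36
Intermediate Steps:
(-4*8 + (20 - 21/(-15)))² = (-32 + (20 - 21*(-1)/15))² = (-32 + (20 - 1*(-7/5)))² = (-32 + (20 + 7/5))² = (-32 + 107/5)² = (-53/5)² = 2809/25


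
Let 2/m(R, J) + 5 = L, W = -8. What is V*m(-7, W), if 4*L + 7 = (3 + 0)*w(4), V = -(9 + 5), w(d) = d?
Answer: 112/15 ≈ 7.4667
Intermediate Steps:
V = -14 (V = -1*14 = -14)
L = 5/4 (L = -7/4 + ((3 + 0)*4)/4 = -7/4 + (3*4)/4 = -7/4 + (¼)*12 = -7/4 + 3 = 5/4 ≈ 1.2500)
m(R, J) = -8/15 (m(R, J) = 2/(-5 + 5/4) = 2/(-15/4) = 2*(-4/15) = -8/15)
V*m(-7, W) = -14*(-8/15) = 112/15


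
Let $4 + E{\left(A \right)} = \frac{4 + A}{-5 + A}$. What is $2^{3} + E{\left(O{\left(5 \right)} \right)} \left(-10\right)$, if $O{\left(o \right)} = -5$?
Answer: $47$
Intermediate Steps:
$E{\left(A \right)} = -4 + \frac{4 + A}{-5 + A}$
$2^{3} + E{\left(O{\left(5 \right)} \right)} \left(-10\right) = 2^{3} + \frac{3 \left(8 - -5\right)}{-5 - 5} \left(-10\right) = 8 + \frac{3 \left(8 + 5\right)}{-10} \left(-10\right) = 8 + 3 \left(- \frac{1}{10}\right) 13 \left(-10\right) = 8 - -39 = 8 + 39 = 47$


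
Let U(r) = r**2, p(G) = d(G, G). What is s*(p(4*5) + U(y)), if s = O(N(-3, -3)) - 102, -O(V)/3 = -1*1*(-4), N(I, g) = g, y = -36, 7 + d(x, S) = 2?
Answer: -147174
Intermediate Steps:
d(x, S) = -5 (d(x, S) = -7 + 2 = -5)
p(G) = -5
O(V) = -12 (O(V) = -3*(-1*1)*(-4) = -(-3)*(-4) = -3*4 = -12)
s = -114 (s = -12 - 102 = -114)
s*(p(4*5) + U(y)) = -114*(-5 + (-36)**2) = -114*(-5 + 1296) = -114*1291 = -147174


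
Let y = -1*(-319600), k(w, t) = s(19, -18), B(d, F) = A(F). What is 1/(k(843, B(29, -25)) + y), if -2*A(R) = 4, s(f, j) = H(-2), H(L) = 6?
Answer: 1/319606 ≈ 3.1289e-6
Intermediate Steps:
s(f, j) = 6
A(R) = -2 (A(R) = -½*4 = -2)
B(d, F) = -2
k(w, t) = 6
y = 319600
1/(k(843, B(29, -25)) + y) = 1/(6 + 319600) = 1/319606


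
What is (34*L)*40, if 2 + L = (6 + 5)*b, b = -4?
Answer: -62560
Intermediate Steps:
L = -46 (L = -2 + (6 + 5)*(-4) = -2 + 11*(-4) = -2 - 44 = -46)
(34*L)*40 = (34*(-46))*40 = -1564*40 = -62560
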